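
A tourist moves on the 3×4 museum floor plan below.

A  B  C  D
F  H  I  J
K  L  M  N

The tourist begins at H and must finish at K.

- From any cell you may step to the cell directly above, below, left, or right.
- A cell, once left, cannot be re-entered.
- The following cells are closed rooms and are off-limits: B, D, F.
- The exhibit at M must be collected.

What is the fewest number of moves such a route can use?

Any route passes through M somewhere between H and K. Summing Manhattan distances along the two legs (H → M → K) gives a lower bound of 2 + 2 = 4 moves.
A route of 4 moves achieves this: H → I → M → L → K.
Since 4 matches the lower bound, it is optimal.

4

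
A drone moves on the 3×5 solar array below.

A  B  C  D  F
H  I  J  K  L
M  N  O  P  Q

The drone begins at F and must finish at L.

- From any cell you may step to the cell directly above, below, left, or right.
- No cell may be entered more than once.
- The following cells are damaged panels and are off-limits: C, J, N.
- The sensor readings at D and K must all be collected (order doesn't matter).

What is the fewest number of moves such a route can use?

Any route passes through D and K in some order between F and L. Summing Manhattan distances along each leg and taking the cheapest ordering (F → D → K → L) gives a lower bound of 1 + 1 + 1 = 3 moves.
A route of 3 moves achieves this: F → D → K → L.
Since 3 matches the lower bound, it is optimal.

3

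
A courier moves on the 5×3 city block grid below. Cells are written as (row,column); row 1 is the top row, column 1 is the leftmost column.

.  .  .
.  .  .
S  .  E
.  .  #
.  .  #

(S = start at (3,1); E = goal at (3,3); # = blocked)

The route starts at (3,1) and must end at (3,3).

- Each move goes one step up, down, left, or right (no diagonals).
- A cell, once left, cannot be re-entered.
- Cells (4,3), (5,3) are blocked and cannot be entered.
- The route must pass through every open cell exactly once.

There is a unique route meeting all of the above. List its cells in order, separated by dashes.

Need to visit all 13 open cells exactly once, starting at (3,1) and ending at (3,3).
Route from (3,1): 2× down (reaching (5,1)), right to (5,2), 3× up (reaching (2,2)), left to (2,1), up to (1,1), 2× right (reaching (1,3)), 2× down (reaching (3,3)) — 12 moves in all.
Check: all 13 open cells covered.

(3,1) - (4,1) - (5,1) - (5,2) - (4,2) - (3,2) - (2,2) - (2,1) - (1,1) - (1,2) - (1,3) - (2,3) - (3,3)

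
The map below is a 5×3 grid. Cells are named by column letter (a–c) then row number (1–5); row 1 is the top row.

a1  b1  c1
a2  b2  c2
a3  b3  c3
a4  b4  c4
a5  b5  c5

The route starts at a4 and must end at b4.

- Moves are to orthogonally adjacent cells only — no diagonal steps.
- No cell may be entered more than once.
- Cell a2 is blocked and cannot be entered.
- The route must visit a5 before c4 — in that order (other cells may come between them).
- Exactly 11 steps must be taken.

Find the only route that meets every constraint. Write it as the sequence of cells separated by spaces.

The waypoints must appear in the order a5, c4, with no cell reused.
Route from a4: down 1 to a5, right 2 to c5, up 4 to c1, left 1 to b1, down 3 to b4 — 11 moves in all.
Check: order respected (a5 at step 1, c4 at step 4); 11 moves as required.

a4 a5 b5 c5 c4 c3 c2 c1 b1 b2 b3 b4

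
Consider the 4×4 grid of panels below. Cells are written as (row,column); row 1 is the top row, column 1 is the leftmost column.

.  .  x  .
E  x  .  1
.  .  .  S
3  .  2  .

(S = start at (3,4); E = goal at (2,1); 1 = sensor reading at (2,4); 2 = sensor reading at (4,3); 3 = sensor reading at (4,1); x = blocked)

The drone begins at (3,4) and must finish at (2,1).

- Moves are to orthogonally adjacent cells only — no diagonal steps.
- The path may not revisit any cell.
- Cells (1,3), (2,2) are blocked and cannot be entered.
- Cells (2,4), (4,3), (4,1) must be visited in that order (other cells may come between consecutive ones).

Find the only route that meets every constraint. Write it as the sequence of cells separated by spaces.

The waypoints must appear in the order (2,4), (4,3), (4,1), with no cell reused.
Route from (3,4): up 1 to (2,4), left 1 to (2,3), down 2 to (4,3), left 2 to (4,1), up 2 to (2,1) — 8 moves in all.
Check: order respected (1 at step 1, 2 at step 4, 3 at step 6).

(3,4) (2,4) (2,3) (3,3) (4,3) (4,2) (4,1) (3,1) (2,1)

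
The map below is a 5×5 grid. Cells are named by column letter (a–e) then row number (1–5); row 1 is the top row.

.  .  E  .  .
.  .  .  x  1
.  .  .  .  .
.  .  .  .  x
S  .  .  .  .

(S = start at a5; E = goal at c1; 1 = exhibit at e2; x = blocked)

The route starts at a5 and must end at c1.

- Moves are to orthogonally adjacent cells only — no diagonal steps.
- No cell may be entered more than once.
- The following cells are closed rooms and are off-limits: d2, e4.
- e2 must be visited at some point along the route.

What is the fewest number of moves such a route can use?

Any route passes through e2 somewhere between a5 and c1. Summing Manhattan distances along the two legs (a5 → e2 → c1) gives a lower bound of 7 + 3 = 10 moves.
A route of 10 moves achieves this: a5 → a4 → a3 → b3 → c3 → d3 → e3 → e2 → e1 → d1 → c1.
Since 10 matches the lower bound, it is optimal.

10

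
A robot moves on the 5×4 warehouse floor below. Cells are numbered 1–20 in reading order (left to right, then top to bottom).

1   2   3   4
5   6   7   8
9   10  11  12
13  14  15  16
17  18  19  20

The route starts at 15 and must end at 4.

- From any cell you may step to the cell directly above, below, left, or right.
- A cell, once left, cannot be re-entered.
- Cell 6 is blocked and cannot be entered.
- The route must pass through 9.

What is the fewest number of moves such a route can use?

Any route passes through 9 somewhere between 15 and 4. Summing Manhattan distances along the two legs (15 → 9 → 4) gives a lower bound of 3 + 5 = 8 moves.
A route of 8 moves achieves this: 15 → 11 → 10 → 9 → 5 → 1 → 2 → 3 → 4.
Since 8 matches the lower bound, it is optimal.

8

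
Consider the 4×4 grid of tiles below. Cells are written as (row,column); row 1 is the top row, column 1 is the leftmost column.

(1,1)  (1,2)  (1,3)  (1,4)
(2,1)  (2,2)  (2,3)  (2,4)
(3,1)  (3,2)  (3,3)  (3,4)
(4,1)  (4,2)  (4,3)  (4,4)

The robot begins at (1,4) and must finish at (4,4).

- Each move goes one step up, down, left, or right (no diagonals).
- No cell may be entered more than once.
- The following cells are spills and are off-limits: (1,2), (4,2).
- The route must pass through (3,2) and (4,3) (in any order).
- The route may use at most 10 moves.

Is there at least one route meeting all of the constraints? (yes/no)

One route that works: (1,4) → (2,4) → (2,3) → (2,2) → (3,2) → (3,3) → (4,3) → (4,4).

yes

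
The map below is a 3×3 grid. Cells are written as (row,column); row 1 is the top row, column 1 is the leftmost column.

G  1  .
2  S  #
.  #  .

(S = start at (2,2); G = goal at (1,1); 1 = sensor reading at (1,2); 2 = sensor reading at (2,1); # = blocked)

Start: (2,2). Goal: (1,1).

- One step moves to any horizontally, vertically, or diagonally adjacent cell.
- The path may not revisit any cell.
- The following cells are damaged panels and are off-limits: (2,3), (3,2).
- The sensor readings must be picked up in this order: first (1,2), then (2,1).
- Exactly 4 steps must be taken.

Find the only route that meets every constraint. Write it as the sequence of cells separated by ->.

(2,2) -> (1,3) -> (1,2) -> (2,1) -> (1,1)

The waypoints must appear in the order (1,2), (2,1), with no cell reused.
Route from (2,2): up-right to (1,3), left to (1,2), down-left to (2,1), up to (1,1) — 4 moves in all.
Check: order respected (1 at step 2, 2 at step 3); 4 moves as required.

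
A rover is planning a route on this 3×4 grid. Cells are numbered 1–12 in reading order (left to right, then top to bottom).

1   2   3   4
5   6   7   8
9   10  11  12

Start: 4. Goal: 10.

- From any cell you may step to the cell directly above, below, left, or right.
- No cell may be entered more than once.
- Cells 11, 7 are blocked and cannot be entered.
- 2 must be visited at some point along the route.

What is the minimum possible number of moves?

Any route passes through 2 somewhere between 4 and 10. Summing Manhattan distances along the two legs (4 → 2 → 10) gives a lower bound of 2 + 2 = 4 moves.
A route of 4 moves achieves this: 4 → 3 → 2 → 6 → 10.
Since 4 matches the lower bound, it is optimal.

4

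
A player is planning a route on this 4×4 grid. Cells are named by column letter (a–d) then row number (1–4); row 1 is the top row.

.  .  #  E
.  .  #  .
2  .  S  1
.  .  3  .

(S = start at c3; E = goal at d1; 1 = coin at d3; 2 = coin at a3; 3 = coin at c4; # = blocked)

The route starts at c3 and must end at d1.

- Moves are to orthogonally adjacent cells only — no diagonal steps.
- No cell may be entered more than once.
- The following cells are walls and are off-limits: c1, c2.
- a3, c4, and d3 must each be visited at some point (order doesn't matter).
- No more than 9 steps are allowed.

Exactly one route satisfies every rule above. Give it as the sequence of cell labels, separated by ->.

Any route must reach a3, c4, and d3 and still end at d1 within 9 moves, so the order of the required stops is forced.
Route from c3: 2× left (reaching a3), down to a4, 3× right (reaching d4), 3× up (reaching d1) — 9 moves in all.
Check: all required cells visited; 9 ≤ 9 moves.

c3 -> b3 -> a3 -> a4 -> b4 -> c4 -> d4 -> d3 -> d2 -> d1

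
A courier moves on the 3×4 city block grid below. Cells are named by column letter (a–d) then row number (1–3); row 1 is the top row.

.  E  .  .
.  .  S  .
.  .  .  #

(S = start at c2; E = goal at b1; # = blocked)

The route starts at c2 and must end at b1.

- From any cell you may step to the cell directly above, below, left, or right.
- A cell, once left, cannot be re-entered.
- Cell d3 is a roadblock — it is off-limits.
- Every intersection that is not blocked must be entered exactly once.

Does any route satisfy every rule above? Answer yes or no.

Colour the cells like a checkerboard: each orthogonal step flips colour, so a Hamiltonian route alternates colours. Here there are 6 cells of one colour and 5 of the other, with start on the same colour as the goal — the counts and endpoints can't be arranged into an alternating sequence of length 11, so no Hamiltonian route exists.

no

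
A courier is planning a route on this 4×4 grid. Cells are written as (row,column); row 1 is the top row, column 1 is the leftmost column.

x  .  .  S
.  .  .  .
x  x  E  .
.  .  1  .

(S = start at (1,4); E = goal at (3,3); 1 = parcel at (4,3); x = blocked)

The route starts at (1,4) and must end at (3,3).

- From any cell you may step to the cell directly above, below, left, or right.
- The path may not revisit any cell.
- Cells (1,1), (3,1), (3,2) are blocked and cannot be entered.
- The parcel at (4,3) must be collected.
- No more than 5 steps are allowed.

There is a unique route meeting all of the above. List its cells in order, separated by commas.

(1,4), (2,4), (3,4), (4,4), (4,3), (3,3)

The 5-move cap with required stops at (4,3) leaves no slack for detours.
Route from (1,4): 3× down (reaching (4,4)), left to (4,3), up to (3,3) — 5 moves in all.
Check: all required cells visited; 5 ≤ 5 moves.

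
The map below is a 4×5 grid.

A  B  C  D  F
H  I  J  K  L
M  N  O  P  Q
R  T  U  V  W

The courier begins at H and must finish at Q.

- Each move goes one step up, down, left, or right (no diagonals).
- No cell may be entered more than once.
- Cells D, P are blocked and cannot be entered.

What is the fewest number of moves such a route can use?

5

The Manhattan distance from H to Q is |2−3| + |1−5| = 5, so at least 5 moves are needed.
A route of 5 moves achieves this: H → I → J → K → L → Q.
Since 5 matches the lower bound, it is optimal.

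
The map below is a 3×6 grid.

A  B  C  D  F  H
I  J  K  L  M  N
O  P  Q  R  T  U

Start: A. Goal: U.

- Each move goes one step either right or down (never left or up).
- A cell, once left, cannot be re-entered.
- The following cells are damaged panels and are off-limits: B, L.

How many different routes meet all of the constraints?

3

A right/down-only route from A to U makes exactly 2 down-moves and 5 right-moves in some order.
With no other constraints that would be C(7,2) = 21 routes.
Subtract routes through each blocked cell (inclusion–exclusion for overlaps): − through B: 15 − through L: 12 + through B&L: 9 → 3.
That gives 3 routes.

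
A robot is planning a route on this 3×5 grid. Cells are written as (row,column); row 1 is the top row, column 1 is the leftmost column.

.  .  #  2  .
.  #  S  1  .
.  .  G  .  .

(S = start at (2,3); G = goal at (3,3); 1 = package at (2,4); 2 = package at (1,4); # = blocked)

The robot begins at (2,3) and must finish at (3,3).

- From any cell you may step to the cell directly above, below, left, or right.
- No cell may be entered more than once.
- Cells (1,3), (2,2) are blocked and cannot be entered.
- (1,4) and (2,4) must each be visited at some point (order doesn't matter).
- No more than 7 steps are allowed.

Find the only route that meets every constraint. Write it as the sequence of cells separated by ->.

(2,3) -> (2,4) -> (1,4) -> (1,5) -> (2,5) -> (3,5) -> (3,4) -> (3,3)

The budget equals the shortest possible length, so every move has to be on a shortest route through the required cells.
Route from (2,3): right to (2,4), up to (1,4), right to (1,5), 2× down (reaching (3,5)), 2× left (reaching (3,3)) — 7 moves in all.
Check: all required cells visited; 7 ≤ 7 moves.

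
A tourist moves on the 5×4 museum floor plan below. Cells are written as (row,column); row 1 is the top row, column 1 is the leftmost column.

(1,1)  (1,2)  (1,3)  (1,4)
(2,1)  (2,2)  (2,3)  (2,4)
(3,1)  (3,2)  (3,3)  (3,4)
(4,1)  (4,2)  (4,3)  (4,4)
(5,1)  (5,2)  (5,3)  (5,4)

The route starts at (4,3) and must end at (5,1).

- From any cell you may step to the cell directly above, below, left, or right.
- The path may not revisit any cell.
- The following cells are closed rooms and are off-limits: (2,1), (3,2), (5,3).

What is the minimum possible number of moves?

3

The Manhattan distance from (4,3) to (5,1) is |4−5| + |3−1| = 3, so at least 3 moves are needed.
A route of 3 moves achieves this: (4,3) → (4,2) → (5,2) → (5,1).
Since 3 matches the lower bound, it is optimal.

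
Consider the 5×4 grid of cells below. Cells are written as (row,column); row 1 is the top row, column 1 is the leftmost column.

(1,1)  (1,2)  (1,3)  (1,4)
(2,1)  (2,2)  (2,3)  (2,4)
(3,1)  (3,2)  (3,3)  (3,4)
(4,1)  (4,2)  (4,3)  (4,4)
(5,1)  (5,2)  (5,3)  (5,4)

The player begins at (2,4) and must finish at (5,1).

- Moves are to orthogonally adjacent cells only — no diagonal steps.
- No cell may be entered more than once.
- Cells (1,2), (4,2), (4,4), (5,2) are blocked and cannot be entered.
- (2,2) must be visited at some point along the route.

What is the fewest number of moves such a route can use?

Any route passes through (2,2) somewhere between (2,4) and (5,1). Summing Manhattan distances along the two legs ((2,4) → (2,2) → (5,1)) gives a lower bound of 2 + 4 = 6 moves.
A route of 6 moves achieves this: (2,4) → (2,3) → (2,2) → (3,2) → (3,1) → (4,1) → (5,1).
Since 6 matches the lower bound, it is optimal.

6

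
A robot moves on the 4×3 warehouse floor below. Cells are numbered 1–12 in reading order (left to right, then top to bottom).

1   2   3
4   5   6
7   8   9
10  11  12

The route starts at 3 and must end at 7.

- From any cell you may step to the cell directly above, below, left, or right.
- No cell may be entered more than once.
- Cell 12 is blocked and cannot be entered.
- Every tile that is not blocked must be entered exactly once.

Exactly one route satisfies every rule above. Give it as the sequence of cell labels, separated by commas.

Need to visit all 11 open cells exactly once, starting at 3 and ending at 7.
Cell 11 has only two open neighbours (8 and 10), so the path must pass straight through it: one of those is the cell it's entered from and the other is where it exits.
Route from 3: 2× left (reaching 1), down to 4, 2× right (reaching 6), down to 9, left to 8, down to 11, left to 10, up to 7 — 10 moves in all.
Check: all 11 open cells covered.

3, 2, 1, 4, 5, 6, 9, 8, 11, 10, 7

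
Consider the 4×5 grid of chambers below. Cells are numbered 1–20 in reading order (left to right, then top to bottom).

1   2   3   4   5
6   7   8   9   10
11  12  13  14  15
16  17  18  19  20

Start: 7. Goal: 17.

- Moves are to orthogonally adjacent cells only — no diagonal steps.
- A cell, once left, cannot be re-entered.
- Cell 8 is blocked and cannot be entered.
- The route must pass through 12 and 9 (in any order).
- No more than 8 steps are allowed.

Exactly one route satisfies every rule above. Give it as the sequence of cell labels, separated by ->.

The 8-move cap with required stops at 12, 9 leaves no slack for detours.
Route from 7: up 1 to 2, right 2 to 4, down 2 to 14, left 2 to 12, down 1 to 17 — 8 moves in all.
Check: all required cells visited; 8 ≤ 8 moves.

7 -> 2 -> 3 -> 4 -> 9 -> 14 -> 13 -> 12 -> 17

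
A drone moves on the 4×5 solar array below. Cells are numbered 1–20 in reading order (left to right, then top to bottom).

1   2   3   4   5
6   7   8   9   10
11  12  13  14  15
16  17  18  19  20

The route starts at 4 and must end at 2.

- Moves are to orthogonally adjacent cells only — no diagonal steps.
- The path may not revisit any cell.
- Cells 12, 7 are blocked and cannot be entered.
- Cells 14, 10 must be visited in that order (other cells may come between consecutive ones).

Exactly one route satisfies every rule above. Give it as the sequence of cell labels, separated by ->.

4 -> 3 -> 8 -> 13 -> 14 -> 9 -> 10 -> 15 -> 20 -> 19 -> 18 -> 17 -> 16 -> 11 -> 6 -> 1 -> 2

The waypoints must appear in the order 14, 10, with no cell reused.
Route from 4: left to 3, 2× down (reaching 13), right to 14, up to 9, right to 10, 2× down (reaching 20), 4× left (reaching 16), 3× up (reaching 1), right to 2 — 16 moves in all.
Check: order respected (14 at step 4, 10 at step 6).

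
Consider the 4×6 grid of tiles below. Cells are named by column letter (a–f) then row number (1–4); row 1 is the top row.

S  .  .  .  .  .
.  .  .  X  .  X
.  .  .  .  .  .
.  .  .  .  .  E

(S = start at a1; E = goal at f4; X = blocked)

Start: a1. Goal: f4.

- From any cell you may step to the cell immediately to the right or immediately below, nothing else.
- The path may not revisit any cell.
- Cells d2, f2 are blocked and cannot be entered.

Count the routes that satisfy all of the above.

30

A right/down-only route from a1 to f4 makes exactly 3 down-moves and 5 right-moves in some order.
With no other constraints that would be C(8,3) = 56 routes.
Subtract routes through each blocked cell (inclusion–exclusion for overlaps): − through d2: 24 − through f2: 6 + through d2&f2: 4 → 30.
That gives 30 routes.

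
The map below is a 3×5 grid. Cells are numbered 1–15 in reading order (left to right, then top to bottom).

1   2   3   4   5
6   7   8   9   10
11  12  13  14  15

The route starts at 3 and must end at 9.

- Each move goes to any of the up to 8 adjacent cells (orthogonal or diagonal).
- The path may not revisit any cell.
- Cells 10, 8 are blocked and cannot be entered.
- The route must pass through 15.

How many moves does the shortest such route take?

5

Any route passes through 15 somewhere between 3 and 9. Summing Chebyshev distances along the two legs (3 → 15 → 9) gives a lower bound of 2 + 1 = 3 moves.
The shortest route satisfying every rule uses 5 moves: 3 → 7 → 13 → 14 → 15 → 9.
The no-revisit rule (legs can't share cells) pushes the minimum above the 3-move bound; an exhaustive check rules out every length from 3 to 4, leaving 5 as the minimum.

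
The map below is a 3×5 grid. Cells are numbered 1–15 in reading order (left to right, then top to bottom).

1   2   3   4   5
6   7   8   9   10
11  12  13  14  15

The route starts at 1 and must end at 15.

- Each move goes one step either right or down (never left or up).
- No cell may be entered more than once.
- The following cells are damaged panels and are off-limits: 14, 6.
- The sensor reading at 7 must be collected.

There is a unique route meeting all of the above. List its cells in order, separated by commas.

1, 2, 7, 8, 9, 10, 15

Moves only go right or down, so the column and row indices never decrease.
Route from 1: right to 2, down to 7, 3× right (reaching 10), down to 15 — 6 moves in all.
Check: all required cells visited.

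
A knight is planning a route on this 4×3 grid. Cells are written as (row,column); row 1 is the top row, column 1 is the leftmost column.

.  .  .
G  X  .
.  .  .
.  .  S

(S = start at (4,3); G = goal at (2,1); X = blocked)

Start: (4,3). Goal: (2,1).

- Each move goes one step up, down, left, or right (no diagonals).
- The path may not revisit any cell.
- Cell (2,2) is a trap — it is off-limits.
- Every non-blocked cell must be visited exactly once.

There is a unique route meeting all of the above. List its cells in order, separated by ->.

(4,3) -> (4,2) -> (4,1) -> (3,1) -> (3,2) -> (3,3) -> (2,3) -> (1,3) -> (1,2) -> (1,1) -> (2,1)

Need to visit all 11 open cells exactly once, starting at (4,3) and ending at (2,1).
Cell (2,3) has only two open neighbours ((1,3) and (3,3)), so the path must pass straight through it: one of those is the cell it's entered from and the other is where it exits.
Route from (4,3): left 2 to (4,1), up 1 to (3,1), right 2 to (3,3), up 2 to (1,3), left 2 to (1,1), down 1 to (2,1) — 10 moves in all.
Check: all 11 open cells covered.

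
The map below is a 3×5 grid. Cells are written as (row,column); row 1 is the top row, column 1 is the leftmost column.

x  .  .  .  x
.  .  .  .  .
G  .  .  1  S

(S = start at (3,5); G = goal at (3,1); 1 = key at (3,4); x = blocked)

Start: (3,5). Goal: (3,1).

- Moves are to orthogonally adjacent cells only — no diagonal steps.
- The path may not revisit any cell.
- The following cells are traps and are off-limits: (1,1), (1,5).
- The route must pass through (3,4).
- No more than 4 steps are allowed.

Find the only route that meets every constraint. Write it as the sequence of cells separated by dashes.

(3,5) - (3,4) - (3,3) - (3,2) - (3,1)

The budget equals the shortest possible length, so every move has to be on a shortest route through the required cells.
Route from (3,5): 4× left (reaching (3,1)) — 4 moves in all.
Check: all required cells visited; 4 ≤ 4 moves.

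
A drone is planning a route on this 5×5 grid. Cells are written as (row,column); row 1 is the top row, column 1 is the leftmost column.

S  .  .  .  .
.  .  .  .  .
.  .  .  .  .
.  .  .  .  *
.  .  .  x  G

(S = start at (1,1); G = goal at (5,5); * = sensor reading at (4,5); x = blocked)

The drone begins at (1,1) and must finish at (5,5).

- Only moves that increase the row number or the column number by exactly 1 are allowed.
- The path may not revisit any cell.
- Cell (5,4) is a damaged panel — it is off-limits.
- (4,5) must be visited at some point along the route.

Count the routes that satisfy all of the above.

35

A right/down-only route from (1,1) to (5,5) makes exactly 4 down-moves and 4 right-moves in some order.
With no other constraints that would be C(8,4) = 70 routes.
Split at (4,5) and multiply the segment counts (each segment already excludes blocked cells): (1,1)→(4,5): 35; (4,5)→(5,5): 1; product = 35.
That gives 35 routes.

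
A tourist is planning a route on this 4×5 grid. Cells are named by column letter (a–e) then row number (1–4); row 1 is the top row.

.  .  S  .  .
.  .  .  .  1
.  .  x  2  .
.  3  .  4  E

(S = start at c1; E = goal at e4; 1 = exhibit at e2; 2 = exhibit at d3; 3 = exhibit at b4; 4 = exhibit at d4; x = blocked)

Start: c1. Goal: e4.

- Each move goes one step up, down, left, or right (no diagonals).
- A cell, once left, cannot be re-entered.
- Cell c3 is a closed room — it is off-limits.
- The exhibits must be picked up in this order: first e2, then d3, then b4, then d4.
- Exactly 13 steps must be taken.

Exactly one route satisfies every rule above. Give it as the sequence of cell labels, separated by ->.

The waypoints must appear in the order e2, d3, b4, d4, with no cell reused.
Route from c1: 2× right (reaching e1), 2× down (reaching e3), left to d3, up to d2, 2× left (reaching b2), 2× down (reaching b4), 3× right (reaching e4) — 13 moves in all.
Check: order respected (1 at step 3, 2 at step 5, 3 at step 10, 4 at step 12); 13 moves as required.

c1 -> d1 -> e1 -> e2 -> e3 -> d3 -> d2 -> c2 -> b2 -> b3 -> b4 -> c4 -> d4 -> e4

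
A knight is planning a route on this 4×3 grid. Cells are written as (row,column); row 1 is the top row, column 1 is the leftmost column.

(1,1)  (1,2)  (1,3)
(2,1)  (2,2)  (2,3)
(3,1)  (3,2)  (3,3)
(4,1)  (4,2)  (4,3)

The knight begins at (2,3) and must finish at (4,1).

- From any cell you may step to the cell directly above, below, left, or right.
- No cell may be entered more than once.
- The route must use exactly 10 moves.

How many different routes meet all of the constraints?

5

Need simple routes of exactly 10 moves from (2,3) to (4,1) (Manhattan distance 4, so 3 moves are spent on a detour and 3 undoing it).
Enumerating: (2,3) (1,3) (1,2) (2,2) (2,1) (3,1) (3,2) (3,3) (4,3) (4,2) (4,1) | (2,3) (1,3) (1,2) (1,1) (2,1) (3,1) (3,2) (3,3) (4,3) (4,2) (4,1) | (2,3) (1,3) (1,2) (1,1) (2,1) (2,2) (3,2) (3,3) (4,3) (4,2) (4,1) | (2,3) (3,3) (4,3) (4,2) (3,2) (2,2) (1,2) (1,1) (2,1) (3,1) (4,1) | (2,3) (2,2) (1,2) (1,1) (2,1) (3,1) (3,2) (3,3) (4,3) (4,2) (4,1).
That gives 5 routes.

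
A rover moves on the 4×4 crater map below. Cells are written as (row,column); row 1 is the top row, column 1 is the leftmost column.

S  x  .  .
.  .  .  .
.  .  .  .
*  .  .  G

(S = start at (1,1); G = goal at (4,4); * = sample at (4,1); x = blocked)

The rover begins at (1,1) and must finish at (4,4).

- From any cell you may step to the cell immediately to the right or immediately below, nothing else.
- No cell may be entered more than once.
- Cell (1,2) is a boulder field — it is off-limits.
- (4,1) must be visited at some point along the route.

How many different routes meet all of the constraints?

1

A right/down-only route from (1,1) to (4,4) makes exactly 3 down-moves and 3 right-moves in some order.
With no other constraints that would be C(6,3) = 20 routes.
Split at (4,1) and multiply the segment counts (each segment already excludes blocked cells): (1,1)→(4,1): 1; (4,1)→(4,4): 1; product = 1.
That gives 1 route.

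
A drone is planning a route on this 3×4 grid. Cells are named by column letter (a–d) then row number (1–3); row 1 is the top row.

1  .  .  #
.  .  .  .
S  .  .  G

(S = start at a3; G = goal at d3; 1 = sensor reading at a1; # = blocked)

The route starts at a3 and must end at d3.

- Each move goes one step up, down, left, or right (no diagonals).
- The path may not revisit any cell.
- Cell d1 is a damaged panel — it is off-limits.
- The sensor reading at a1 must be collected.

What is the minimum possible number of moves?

7

Any route passes through a1 somewhere between a3 and d3. Summing Manhattan distances along the two legs (a3 → a1 → d3) gives a lower bound of 2 + 5 = 7 moves.
A route of 7 moves achieves this: a3 → a2 → a1 → b1 → b2 → b3 → c3 → d3.
Since 7 matches the lower bound, it is optimal.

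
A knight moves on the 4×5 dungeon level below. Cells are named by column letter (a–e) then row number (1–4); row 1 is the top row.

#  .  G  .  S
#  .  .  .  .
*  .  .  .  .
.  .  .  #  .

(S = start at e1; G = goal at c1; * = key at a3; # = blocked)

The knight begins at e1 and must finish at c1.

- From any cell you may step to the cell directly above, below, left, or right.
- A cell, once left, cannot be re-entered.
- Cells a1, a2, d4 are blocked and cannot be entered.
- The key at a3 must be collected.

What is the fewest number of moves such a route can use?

12

Any route passes through a3 somewhere between e1 and c1. Summing Manhattan distances along the two legs (e1 → a3 → c1) gives a lower bound of 6 + 4 = 10 moves.
The shortest route satisfying every rule uses 12 moves: e1 → e2 → e3 → d3 → c3 → c4 → b4 → a4 → a3 → b3 → b2 → b1 → c1.
The bound of 10 isn't tight here; checking systematically, no route of length 10 through 11 satisfies every constraint, so 12 is the minimum.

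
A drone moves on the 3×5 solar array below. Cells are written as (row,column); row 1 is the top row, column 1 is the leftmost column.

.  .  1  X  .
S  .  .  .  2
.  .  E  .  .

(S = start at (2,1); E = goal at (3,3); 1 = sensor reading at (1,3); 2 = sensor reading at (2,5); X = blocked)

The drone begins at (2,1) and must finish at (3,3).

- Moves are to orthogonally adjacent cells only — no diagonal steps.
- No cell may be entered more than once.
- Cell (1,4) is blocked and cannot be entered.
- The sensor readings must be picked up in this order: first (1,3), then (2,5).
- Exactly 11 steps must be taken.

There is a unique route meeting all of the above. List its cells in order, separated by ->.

The waypoints must appear in the order (1,3), (2,5), with no cell reused.
Route from (2,1): down to (3,1), right to (3,2), 2× up (reaching (1,2)), right to (1,3), down to (2,3), 2× right (reaching (2,5)), down to (3,5), 2× left (reaching (3,3)) — 11 moves in all.
Check: order respected (1 at step 5, 2 at step 8); 11 moves as required.

(2,1) -> (3,1) -> (3,2) -> (2,2) -> (1,2) -> (1,3) -> (2,3) -> (2,4) -> (2,5) -> (3,5) -> (3,4) -> (3,3)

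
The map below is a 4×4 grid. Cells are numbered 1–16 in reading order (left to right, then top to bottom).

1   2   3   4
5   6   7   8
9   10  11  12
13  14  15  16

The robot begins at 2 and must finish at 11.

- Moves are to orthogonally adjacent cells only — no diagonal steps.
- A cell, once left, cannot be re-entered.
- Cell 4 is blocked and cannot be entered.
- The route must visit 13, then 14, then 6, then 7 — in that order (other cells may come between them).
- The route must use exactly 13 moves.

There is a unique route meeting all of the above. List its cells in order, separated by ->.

2 -> 1 -> 5 -> 9 -> 13 -> 14 -> 10 -> 6 -> 7 -> 8 -> 12 -> 16 -> 15 -> 11

The waypoints must appear in the order 13, 14, 6, 7, with no cell reused.
Route from 2: left to 1, 3× down (reaching 13), right to 14, 2× up (reaching 6), 2× right (reaching 8), 2× down (reaching 16), left to 15, up to 11 — 13 moves in all.
Check: order respected (13 at step 4, 14 at step 5, 6 at step 7, 7 at step 8); 13 moves as required.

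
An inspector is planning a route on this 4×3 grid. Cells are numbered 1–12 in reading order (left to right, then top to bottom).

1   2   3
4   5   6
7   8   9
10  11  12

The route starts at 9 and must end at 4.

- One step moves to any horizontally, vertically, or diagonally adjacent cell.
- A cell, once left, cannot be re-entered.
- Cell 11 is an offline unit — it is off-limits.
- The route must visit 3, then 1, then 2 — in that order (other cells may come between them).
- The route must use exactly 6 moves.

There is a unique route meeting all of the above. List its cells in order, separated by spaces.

The waypoints must appear in the order 3, 1, 2, with no cell reused.
Route from 9: up 2 to 3, down-left 1 to 5, up-left 1 to 1, right 1 to 2, down-left 1 to 4 — 6 moves in all.
Check: order respected (3 at step 2, 1 at step 4, 2 at step 5); 6 moves as required.

9 6 3 5 1 2 4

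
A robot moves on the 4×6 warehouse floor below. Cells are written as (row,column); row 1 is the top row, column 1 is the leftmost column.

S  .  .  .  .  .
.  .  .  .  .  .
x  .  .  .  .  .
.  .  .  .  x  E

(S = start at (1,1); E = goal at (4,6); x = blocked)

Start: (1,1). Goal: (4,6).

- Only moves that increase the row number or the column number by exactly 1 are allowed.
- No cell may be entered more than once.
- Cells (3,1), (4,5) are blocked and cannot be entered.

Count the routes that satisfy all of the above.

A right/down-only route from (1,1) to (4,6) makes exactly 3 down-moves and 5 right-moves in some order.
With no other constraints that would be C(8,3) = 56 routes.
Subtract routes through each blocked cell (inclusion–exclusion for overlaps): − through (3,1): 6 − through (4,5): 35 + through (3,1)&(4,5): 5 → 20.
That gives 20 routes.

20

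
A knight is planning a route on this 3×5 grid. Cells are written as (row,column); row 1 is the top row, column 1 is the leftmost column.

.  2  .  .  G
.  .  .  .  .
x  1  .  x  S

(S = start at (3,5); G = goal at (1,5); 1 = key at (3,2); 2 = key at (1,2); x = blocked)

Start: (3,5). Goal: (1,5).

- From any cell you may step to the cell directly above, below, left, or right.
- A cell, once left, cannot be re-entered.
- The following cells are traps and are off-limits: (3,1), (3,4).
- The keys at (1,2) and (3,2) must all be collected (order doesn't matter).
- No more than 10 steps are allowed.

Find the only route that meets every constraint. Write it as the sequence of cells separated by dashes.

The 10-move cap with required stops at (1,2), (3,2) leaves no slack for detours.
Route from (3,5): up to (2,5), 2× left (reaching (2,3)), down to (3,3), left to (3,2), 2× up (reaching (1,2)), 3× right (reaching (1,5)) — 10 moves in all.
Check: all required cells visited; 10 ≤ 10 moves.

(3,5) - (2,5) - (2,4) - (2,3) - (3,3) - (3,2) - (2,2) - (1,2) - (1,3) - (1,4) - (1,5)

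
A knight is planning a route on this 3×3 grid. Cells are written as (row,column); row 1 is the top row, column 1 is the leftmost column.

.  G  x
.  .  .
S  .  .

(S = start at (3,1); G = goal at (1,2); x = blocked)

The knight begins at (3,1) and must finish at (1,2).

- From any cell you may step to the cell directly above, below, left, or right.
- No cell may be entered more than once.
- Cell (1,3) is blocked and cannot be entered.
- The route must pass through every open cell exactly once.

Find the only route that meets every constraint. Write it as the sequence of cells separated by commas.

Need to visit all 8 open cells exactly once, starting at (3,1) and ending at (1,2).
Route from (3,1): right 2 to (3,3), up 1 to (2,3), left 2 to (2,1), up 1 to (1,1), right 1 to (1,2) — 7 moves in all.
Check: all 8 open cells covered.

(3,1), (3,2), (3,3), (2,3), (2,2), (2,1), (1,1), (1,2)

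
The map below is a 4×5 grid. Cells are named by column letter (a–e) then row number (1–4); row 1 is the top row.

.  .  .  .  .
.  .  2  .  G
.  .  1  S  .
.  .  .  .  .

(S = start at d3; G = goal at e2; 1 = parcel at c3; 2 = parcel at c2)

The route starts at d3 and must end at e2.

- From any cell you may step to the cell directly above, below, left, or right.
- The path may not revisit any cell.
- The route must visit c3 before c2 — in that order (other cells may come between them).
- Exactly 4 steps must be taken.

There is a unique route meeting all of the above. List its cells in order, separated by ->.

The waypoints must appear in the order c3, c2, with no cell reused.
Route from d3: left 1 to c3, up 1 to c2, right 2 to e2 — 4 moves in all.
Check: order respected (1 at step 1, 2 at step 2); 4 moves as required.

d3 -> c3 -> c2 -> d2 -> e2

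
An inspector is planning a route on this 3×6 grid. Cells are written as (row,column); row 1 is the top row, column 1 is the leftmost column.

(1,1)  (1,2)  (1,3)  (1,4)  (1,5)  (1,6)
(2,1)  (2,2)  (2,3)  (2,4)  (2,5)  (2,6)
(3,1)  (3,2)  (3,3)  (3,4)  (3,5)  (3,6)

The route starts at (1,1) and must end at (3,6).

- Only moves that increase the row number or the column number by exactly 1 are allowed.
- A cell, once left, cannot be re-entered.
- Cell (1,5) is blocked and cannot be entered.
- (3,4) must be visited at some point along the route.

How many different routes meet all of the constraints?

A right/down-only route from (1,1) to (3,6) makes exactly 2 down-moves and 5 right-moves in some order.
With no other constraints that would be C(7,2) = 21 routes.
Split at (3,4) and multiply the segment counts (each segment already excludes blocked cells): (1,1)→(3,4): 10; (3,4)→(3,6): 1; product = 10.
That gives 10 routes.

10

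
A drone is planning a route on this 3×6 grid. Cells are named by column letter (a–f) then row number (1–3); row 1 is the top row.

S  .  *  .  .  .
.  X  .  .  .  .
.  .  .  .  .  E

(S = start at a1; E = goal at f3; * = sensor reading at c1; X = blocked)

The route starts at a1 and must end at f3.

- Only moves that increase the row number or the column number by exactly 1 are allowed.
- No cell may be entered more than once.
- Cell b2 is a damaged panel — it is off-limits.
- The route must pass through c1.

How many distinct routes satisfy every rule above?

A right/down-only route from a1 to f3 makes exactly 2 down-moves and 5 right-moves in some order.
With no other constraints that would be C(7,2) = 21 routes.
Split at c1 and multiply the segment counts (each segment already excludes blocked cells): a1→c1: 1; c1→f3: 10; product = 10.
That gives 10 routes.

10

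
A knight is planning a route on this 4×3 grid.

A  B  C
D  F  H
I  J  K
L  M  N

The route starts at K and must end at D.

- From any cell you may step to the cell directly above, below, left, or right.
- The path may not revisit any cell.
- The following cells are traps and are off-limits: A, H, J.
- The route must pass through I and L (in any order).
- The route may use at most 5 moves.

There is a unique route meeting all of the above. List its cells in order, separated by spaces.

K N M L I D

The 5-move cap with required stops at I, L leaves no slack for detours.
Route from K: down to N, 2× left (reaching L), 2× up (reaching D) — 5 moves in all.
Check: all required cells visited; 5 ≤ 5 moves.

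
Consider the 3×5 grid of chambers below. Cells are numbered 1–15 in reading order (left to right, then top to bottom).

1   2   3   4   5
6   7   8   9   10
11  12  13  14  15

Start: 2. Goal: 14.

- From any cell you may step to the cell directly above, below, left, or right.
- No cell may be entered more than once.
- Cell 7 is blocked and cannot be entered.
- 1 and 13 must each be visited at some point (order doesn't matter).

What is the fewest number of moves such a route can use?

6

Any route passes through 1 and 13 in some order between 2 and 14. Summing Manhattan distances along each leg and taking the cheapest ordering (2 → 1 → 13 → 14) gives a lower bound of 1 + 4 + 1 = 6 moves.
A route of 6 moves achieves this: 2 → 1 → 6 → 11 → 12 → 13 → 14.
Since 6 matches the lower bound, it is optimal.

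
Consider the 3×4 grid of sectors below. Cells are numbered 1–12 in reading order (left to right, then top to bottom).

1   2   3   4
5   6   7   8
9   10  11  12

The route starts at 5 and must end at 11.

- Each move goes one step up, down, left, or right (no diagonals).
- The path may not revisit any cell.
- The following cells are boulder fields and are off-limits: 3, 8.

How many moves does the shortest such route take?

3

The Manhattan distance from 5 to 11 is |2−3| + |1−3| = 3, so at least 3 moves are needed.
A route of 3 moves achieves this: 5 → 9 → 10 → 11.
Since 3 matches the lower bound, it is optimal.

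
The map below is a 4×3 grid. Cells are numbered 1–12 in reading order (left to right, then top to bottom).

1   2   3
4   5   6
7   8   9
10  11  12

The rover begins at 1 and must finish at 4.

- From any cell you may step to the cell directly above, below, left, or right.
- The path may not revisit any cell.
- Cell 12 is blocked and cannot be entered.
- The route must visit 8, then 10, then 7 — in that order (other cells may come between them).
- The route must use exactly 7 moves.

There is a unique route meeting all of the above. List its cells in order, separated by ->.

The waypoints must appear in the order 8, 10, 7, with no cell reused.
Route from 1: right 1 to 2, down 3 to 11, left 1 to 10, up 2 to 4 — 7 moves in all.
Check: order respected (8 at step 3, 10 at step 5, 7 at step 6); 7 moves as required.

1 -> 2 -> 5 -> 8 -> 11 -> 10 -> 7 -> 4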